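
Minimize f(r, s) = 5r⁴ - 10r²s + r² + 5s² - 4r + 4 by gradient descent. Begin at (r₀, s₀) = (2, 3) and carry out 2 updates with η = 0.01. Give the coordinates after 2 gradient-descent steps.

∇f = (20r³ - 20rs + 2r - 4, -10r² + 10s)
Step 1: at (2, 3), ∇f = (40, -10) → (2, 3) − 0.01·(40, -10) = (1.6, 3.1)
Step 2: at (1.6, 3.1), ∇f = (-18.08, 5.4) → (1.6, 3.1) − 0.01·(-18.08, 5.4) = (1.7808, 3.046)

(1.7808, 3.046)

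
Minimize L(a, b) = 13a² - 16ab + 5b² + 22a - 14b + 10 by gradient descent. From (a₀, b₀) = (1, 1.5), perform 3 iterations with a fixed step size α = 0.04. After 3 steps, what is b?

∇L = (26a - 16b + 22, -16a + 10b - 14)
(a₁, b₁) = (1, 1.5) − 0.04·(24, -15) = (0.04, 2.1)
(a₂, b₂) = (0.04, 2.1) − 0.04·(-10.56, 6.36) = (0.4624, 1.8456)
(a₃, b₃) = (0.4624, 1.8456) − 0.04·(4.4928, -2.9424) = (0.282688, 1.963296)
b = 1.963296

1.963296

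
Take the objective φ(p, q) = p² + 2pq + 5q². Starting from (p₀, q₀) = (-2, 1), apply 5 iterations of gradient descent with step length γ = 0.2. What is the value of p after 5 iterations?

-0.52736

∇φ = (2p + 2q, 2p + 10q)
Step 1: at (-2, 1), ∇φ = (-2, 6) → (-2, 1) − 0.2·(-2, 6) = (-1.6, -0.2)
Step 2: at (-1.6, -0.2), ∇φ = (-3.6, -5.2) → (-1.6, -0.2) − 0.2·(-3.6, -5.2) = (-0.88, 0.84)
Step 3: at (-0.88, 0.84), ∇φ = (-0.08, 6.64) → (-0.88, 0.84) − 0.2·(-0.08, 6.64) = (-0.864, -0.488)
Step 4: at (-0.864, -0.488), ∇φ = (-2.704, -6.608) → (-0.864, -0.488) − 0.2·(-2.704, -6.608) = (-0.3232, 0.8336)
Step 5: at (-0.3232, 0.8336), ∇φ = (1.0208, 7.6896) → (-0.3232, 0.8336) − 0.2·(1.0208, 7.6896) = (-0.52736, -0.70432)
p = -0.52736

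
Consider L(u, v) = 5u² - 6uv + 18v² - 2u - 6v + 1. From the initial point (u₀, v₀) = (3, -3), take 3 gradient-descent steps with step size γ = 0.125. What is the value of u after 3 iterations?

-38.9375

∇L = (10u - 6v - 2, -6u + 36v - 6)
(u₁, v₁) = (3, -3) − 0.125·(46, -132) = (-2.75, 13.5)
(u₂, v₂) = (-2.75, 13.5) − 0.125·(-110.5, 496.5) = (11.0625, -48.5625)
(u₃, v₃) = (11.0625, -48.5625) − 0.125·(400, -1820.625) = (-38.9375, 179.015625)
u = -38.9375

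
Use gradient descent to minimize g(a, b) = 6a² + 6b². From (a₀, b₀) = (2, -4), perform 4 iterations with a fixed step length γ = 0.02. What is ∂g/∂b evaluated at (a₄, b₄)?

-16.01384448

∇g = (12a, 12b)
Step 1: at (2, -4), ∇g = (24, -48) → (2, -4) − 0.02·(24, -48) = (1.52, -3.04)
Step 2: at (1.52, -3.04), ∇g = (18.24, -36.48) → (1.52, -3.04) − 0.02·(18.24, -36.48) = (1.1552, -2.3104)
Step 3: at (1.1552, -2.3104), ∇g = (13.8624, -27.7248) → (1.1552, -2.3104) − 0.02·(13.8624, -27.7248) = (0.877952, -1.755904)
Step 4: at (0.877952, -1.755904), ∇g = (10.535424, -21.070848) → (0.877952, -1.755904) − 0.02·(10.535424, -21.070848) = (0.66724352, -1.33448704)
∂g/∂b at (0.66724352, -1.33448704) = -16.01384448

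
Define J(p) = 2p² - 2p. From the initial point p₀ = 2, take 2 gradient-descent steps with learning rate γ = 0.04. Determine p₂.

1.5584

J′(p) = 4p - 2
p₁ = 2 − 0.04·6 = 1.76
p₂ = 1.76 − 0.04·5.04 = 1.5584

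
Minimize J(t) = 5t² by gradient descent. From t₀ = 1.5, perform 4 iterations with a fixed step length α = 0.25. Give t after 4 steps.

J′(t) = 10t
Step 1: J′(1.5) = 15; t₁ = 1.5 − 0.25·15 = -2.25
Step 2: J′(-2.25) = -22.5; t₂ = -2.25 − 0.25·(-22.5) = 3.375
Step 3: J′(3.375) = 33.75; t₃ = 3.375 − 0.25·33.75 = -5.0625
Step 4: J′(-5.0625) = -50.625; t₄ = -5.0625 − 0.25·(-50.625) = 7.59375

7.59375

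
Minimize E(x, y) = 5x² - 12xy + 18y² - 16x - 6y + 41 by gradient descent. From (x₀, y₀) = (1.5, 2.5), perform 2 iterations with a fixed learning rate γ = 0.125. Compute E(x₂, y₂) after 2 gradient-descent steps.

18152.3486328125

∇E = (10x - 12y - 16, -12x + 36y - 6)
Step 1: at (1.5, 2.5), ∇E = (-31, 66) → (1.5, 2.5) − 0.125·(-31, 66) = (5.375, -5.75)
Step 2: at (5.375, -5.75), ∇E = (106.75, -277.5) → (5.375, -5.75) − 0.125·(106.75, -277.5) = (-7.96875, 28.9375)
E(-7.96875, 28.9375) = 18152.3486328125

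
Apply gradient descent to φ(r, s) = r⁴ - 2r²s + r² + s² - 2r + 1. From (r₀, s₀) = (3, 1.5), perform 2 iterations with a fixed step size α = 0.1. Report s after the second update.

10.592

∇φ = (4r³ - 4rs + 2r - 2, -2r² + 2s)
Step 1: at (3, 1.5), ∇φ = (94, -15) → (3, 1.5) − 0.1·(94, -15) = (-6.4, 3)
Step 2: at (-6.4, 3), ∇φ = (-986.576, -75.92) → (-6.4, 3) − 0.1·(-986.576, -75.92) = (92.2576, 10.592)
s = 10.592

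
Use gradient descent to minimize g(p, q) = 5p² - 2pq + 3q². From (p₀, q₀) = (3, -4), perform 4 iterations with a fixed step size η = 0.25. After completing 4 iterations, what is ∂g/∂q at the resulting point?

∇g = (10p - 2q, -2p + 6q)
Step 1: at (3, -4), ∇g = (38, -30) → (3, -4) − 0.25·(38, -30) = (-6.5, 3.5)
Step 2: at (-6.5, 3.5), ∇g = (-72, 34) → (-6.5, 3.5) − 0.25·(-72, 34) = (11.5, -5)
Step 3: at (11.5, -5), ∇g = (125, -53) → (11.5, -5) − 0.25·(125, -53) = (-19.75, 8.25)
Step 4: at (-19.75, 8.25), ∇g = (-214, 89) → (-19.75, 8.25) − 0.25·(-214, 89) = (33.75, -14)
∂g/∂q at (33.75, -14) = -151.5

-151.5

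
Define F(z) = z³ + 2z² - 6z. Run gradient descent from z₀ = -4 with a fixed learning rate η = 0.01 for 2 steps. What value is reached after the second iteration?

F′(z) = 3z² + 4z - 6
z₁ = -4 − 0.01·26 = -4.26
z₂ = -4.26 − 0.01·31.4028 = -4.574028

-4.574028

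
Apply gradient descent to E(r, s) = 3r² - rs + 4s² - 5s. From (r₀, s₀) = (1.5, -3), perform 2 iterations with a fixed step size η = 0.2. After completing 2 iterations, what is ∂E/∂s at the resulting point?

-14.12

∇E = (6r - s, -r + 8s - 5)
Step 1: at (1.5, -3), ∇E = (12, -30.5) → (1.5, -3) − 0.2·(12, -30.5) = (-0.9, 3.1)
Step 2: at (-0.9, 3.1), ∇E = (-8.5, 20.7) → (-0.9, 3.1) − 0.2·(-8.5, 20.7) = (0.8, -1.04)
∂E/∂s at (0.8, -1.04) = -14.12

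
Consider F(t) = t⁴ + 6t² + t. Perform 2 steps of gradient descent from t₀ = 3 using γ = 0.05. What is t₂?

F′(t) = 4t³ + 12t + 1
Step 1: F′(3) = 145; t₁ = 3 − 0.05·145 = -4.25
Step 2: F′(-4.25) = -357.0625; t₂ = -4.25 − 0.05·(-357.0625) = 13.603125

13.603125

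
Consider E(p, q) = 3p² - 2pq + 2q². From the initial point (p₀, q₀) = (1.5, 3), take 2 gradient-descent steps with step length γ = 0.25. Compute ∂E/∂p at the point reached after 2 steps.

∇E = (6p - 2q, -2p + 4q)
(p₁, q₁) = (1.5, 3) − 0.25·(3, 9) = (0.75, 0.75)
(p₂, q₂) = (0.75, 0.75) − 0.25·(3, 1.5) = (0, 0.375)
∂E/∂p at (0, 0.375) = -0.75

-0.75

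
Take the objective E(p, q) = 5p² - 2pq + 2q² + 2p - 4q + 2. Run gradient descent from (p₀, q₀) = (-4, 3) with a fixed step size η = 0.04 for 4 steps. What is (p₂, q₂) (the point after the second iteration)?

∇E = (10p - 2q + 2, -2p + 4q - 4)
(p₁, q₁) = (-4, 3) − 0.04·(-44, 16) = (-2.24, 2.36)
(p₂, q₂) = (-2.24, 2.36) − 0.04·(-25.12, 9.92) = (-1.2352, 1.9632)

(-1.2352, 1.9632)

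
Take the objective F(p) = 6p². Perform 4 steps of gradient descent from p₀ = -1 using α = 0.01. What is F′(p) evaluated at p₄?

F′(p) = 12p
Step 1: F′(-1) = -12; p₁ = -1 − 0.01·(-12) = -0.88
Step 2: F′(-0.88) = -10.56; p₂ = -0.88 − 0.01·(-10.56) = -0.7744
Step 3: F′(-0.7744) = -9.2928; p₃ = -0.7744 − 0.01·(-9.2928) = -0.681472
Step 4: F′(-0.681472) = -8.177664; p₄ = -0.681472 − 0.01·(-8.177664) = -0.59969536
F′(p) at (-0.59969536) = -7.19634432

-7.19634432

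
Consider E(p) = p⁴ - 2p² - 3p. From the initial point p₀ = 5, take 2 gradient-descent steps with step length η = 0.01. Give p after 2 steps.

E′(p) = 4p³ - 4p - 3
Step 1: E′(5) = 477; p₁ = 5 − 0.01·477 = 0.23
Step 2: E′(0.23) = -3.871332; p₂ = 0.23 − 0.01·(-3.871332) = 0.26871332

0.26871332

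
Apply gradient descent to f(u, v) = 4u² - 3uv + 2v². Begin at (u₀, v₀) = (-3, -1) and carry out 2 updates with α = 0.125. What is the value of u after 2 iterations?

∇f = (8u - 3v, -3u + 4v)
Step 1: at (-3, -1), ∇f = (-21, 5) → (-3, -1) − 0.125·(-21, 5) = (-0.375, -1.625)
Step 2: at (-0.375, -1.625), ∇f = (1.875, -5.375) → (-0.375, -1.625) − 0.125·(1.875, -5.375) = (-0.609375, -0.953125)
u = -0.609375

-0.609375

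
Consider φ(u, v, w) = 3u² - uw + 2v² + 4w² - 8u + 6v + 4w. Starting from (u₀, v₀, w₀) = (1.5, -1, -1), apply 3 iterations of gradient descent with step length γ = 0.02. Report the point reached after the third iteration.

(1.399792, -1.110656, -0.722116)

∇φ = (6u - w - 8, 4v + 6, -u + 8w + 4)
(u₁, v₁, w₁) = (1.5, -1, -1) − 0.02·(2, 2, -5.5) = (1.46, -1.04, -0.89)
(u₂, v₂, w₂) = (1.46, -1.04, -0.89) − 0.02·(1.65, 1.84, -4.58) = (1.427, -1.0768, -0.7984)
(u₃, v₃, w₃) = (1.427, -1.0768, -0.7984) − 0.02·(1.3604, 1.6928, -3.8142) = (1.399792, -1.110656, -0.722116)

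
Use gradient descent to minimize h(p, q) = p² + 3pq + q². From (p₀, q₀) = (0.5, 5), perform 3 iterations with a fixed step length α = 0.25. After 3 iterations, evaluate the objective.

∇h = (2p + 3q, 3p + 2q)
Step 1: at (0.5, 5), ∇h = (16, 11.5) → (0.5, 5) − 0.25·(16, 11.5) = (-3.5, 2.125)
Step 2: at (-3.5, 2.125), ∇h = (-0.625, -6.25) → (-3.5, 2.125) − 0.25·(-0.625, -6.25) = (-3.34375, 3.6875)
Step 3: at (-3.34375, 3.6875), ∇h = (4.375, -2.65625) → (-3.34375, 3.6875) − 0.25·(4.375, -2.65625) = (-4.4375, 4.3515625)
h(-4.4375, 4.3515625) = -19.30267333984375

-19.30267333984375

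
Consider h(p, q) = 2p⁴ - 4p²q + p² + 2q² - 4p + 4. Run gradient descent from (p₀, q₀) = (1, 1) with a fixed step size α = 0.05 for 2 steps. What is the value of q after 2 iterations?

∇h = (8p³ - 8pq + 2p - 4, -4p² + 4q)
(p₁, q₁) = (1, 1) − 0.05·(-2, 0) = (1.1, 1)
(p₂, q₂) = (1.1, 1) − 0.05·(0.048, -0.84) = (1.0976, 1.042)
q = 1.042

1.042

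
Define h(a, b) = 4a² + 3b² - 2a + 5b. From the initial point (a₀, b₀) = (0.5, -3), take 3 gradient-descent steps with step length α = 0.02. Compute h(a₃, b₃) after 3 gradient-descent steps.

4.294848730112

∇h = (8a - 2, 6b + 5)
(a₁, b₁) = (0.5, -3) − 0.02·(2, -13) = (0.46, -2.74)
(a₂, b₂) = (0.46, -2.74) − 0.02·(1.68, -11.44) = (0.4264, -2.5112)
(a₃, b₃) = (0.4264, -2.5112) − 0.02·(1.4112, -10.0672) = (0.398176, -2.309856)
h(0.398176, -2.309856) = 4.294848730112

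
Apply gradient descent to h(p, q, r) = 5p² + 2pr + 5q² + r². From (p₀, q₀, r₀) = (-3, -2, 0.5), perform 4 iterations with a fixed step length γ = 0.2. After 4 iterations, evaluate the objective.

∇h = (10p + 2r, 10q, 2p + 2r)
Step 1: at (-3, -2, 0.5), ∇h = (-29, -20, -5) → (-3, -2, 0.5) − 0.2·(-29, -20, -5) = (2.8, 2, 1.5)
Step 2: at (2.8, 2, 1.5), ∇h = (31, 20, 8.6) → (2.8, 2, 1.5) − 0.2·(31, 20, 8.6) = (-3.4, -2, -0.22)
Step 3: at (-3.4, -2, -0.22), ∇h = (-34.44, -20, -7.24) → (-3.4, -2, -0.22) − 0.2·(-34.44, -20, -7.24) = (3.488, 2, 1.228)
Step 4: at (3.488, 2, 1.228), ∇h = (37.336, 20, 9.432) → (3.488, 2, 1.228) − 0.2·(37.336, 20, 9.432) = (-3.9792, -2, -0.6584)
h(-3.9792, -2, -0.6584) = 104.84346432

104.84346432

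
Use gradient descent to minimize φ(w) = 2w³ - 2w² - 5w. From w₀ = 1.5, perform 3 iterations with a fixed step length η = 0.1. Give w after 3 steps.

φ′(w) = 6w² - 4w - 5
Step 1: φ′(1.5) = 2.5; w₁ = 1.5 − 0.1·2.5 = 1.25
Step 2: φ′(1.25) = -0.625; w₂ = 1.25 − 0.1·(-0.625) = 1.3125
Step 3: φ′(1.3125) = 0.0859375; w₃ = 1.3125 − 0.1·0.0859375 = 1.30390625

1.30390625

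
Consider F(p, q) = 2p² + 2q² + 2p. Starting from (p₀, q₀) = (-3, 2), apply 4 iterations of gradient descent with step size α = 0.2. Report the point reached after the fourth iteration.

∇F = (4p + 2, 4q)
(p₁, q₁) = (-3, 2) − 0.2·(-10, 8) = (-1, 0.4)
(p₂, q₂) = (-1, 0.4) − 0.2·(-2, 1.6) = (-0.6, 0.08)
(p₃, q₃) = (-0.6, 0.08) − 0.2·(-0.4, 0.32) = (-0.52, 0.016)
(p₄, q₄) = (-0.52, 0.016) − 0.2·(-0.08, 0.064) = (-0.504, 0.0032)

(-0.504, 0.0032)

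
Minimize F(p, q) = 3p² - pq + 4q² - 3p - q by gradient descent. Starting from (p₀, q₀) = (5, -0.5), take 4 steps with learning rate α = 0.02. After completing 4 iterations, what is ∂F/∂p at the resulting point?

∇F = (6p - q - 3, -p + 8q - 1)
Step 1: at (5, -0.5), ∇F = (27.5, -10) → (5, -0.5) − 0.02·(27.5, -10) = (4.45, -0.3)
Step 2: at (4.45, -0.3), ∇F = (24, -7.85) → (4.45, -0.3) − 0.02·(24, -7.85) = (3.97, -0.143)
Step 3: at (3.97, -0.143), ∇F = (20.963, -6.114) → (3.97, -0.143) − 0.02·(20.963, -6.114) = (3.55074, -0.02072)
Step 4: at (3.55074, -0.02072), ∇F = (18.32516, -4.7165) → (3.55074, -0.02072) − 0.02·(18.32516, -4.7165) = (3.1842368, 0.07361)
∂F/∂p at (3.1842368, 0.07361) = 16.0318108

16.0318108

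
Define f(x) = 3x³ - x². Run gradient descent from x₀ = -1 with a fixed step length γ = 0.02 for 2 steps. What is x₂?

-1.536712

f′(x) = 9x² - 2x
x₁ = -1 − 0.02·11 = -1.22
x₂ = -1.22 − 0.02·15.8356 = -1.536712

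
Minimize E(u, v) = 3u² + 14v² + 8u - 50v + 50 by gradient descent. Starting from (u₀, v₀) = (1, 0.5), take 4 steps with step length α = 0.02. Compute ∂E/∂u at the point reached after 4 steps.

∇E = (6u + 8, 28v - 50)
(u₁, v₁) = (1, 0.5) − 0.02·(14, -36) = (0.72, 1.22)
(u₂, v₂) = (0.72, 1.22) − 0.02·(12.32, -15.84) = (0.4736, 1.5368)
(u₃, v₃) = (0.4736, 1.5368) − 0.02·(10.8416, -6.9696) = (0.256768, 1.676192)
(u₄, v₄) = (0.256768, 1.676192) − 0.02·(9.540608, -3.066624) = (0.06595584, 1.73752448)
∂E/∂u at (0.06595584, 1.73752448) = 8.39573504

8.39573504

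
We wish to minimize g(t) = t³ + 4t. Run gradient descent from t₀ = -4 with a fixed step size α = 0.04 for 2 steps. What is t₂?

-10.675968

g′(t) = 3t² + 4
t₁ = -4 − 0.04·52 = -6.08
t₂ = -6.08 − 0.04·114.8992 = -10.675968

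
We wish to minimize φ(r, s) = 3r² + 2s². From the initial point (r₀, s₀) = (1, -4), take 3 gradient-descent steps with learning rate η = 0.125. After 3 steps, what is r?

∇φ = (6r, 4s)
(r₁, s₁) = (1, -4) − 0.125·(6, -16) = (0.25, -2)
(r₂, s₂) = (0.25, -2) − 0.125·(1.5, -8) = (0.0625, -1)
(r₃, s₃) = (0.0625, -1) − 0.125·(0.375, -4) = (0.015625, -0.5)
r = 0.015625

0.015625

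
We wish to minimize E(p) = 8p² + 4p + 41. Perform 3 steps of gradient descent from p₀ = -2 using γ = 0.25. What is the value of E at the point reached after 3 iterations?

E′(p) = 16p + 4
Step 1: E′(-2) = -28; p₁ = -2 − 0.25·(-28) = 5
Step 2: E′(5) = 84; p₂ = 5 − 0.25·84 = -16
Step 3: E′(-16) = -252; p₃ = -16 − 0.25·(-252) = 47
E(47) = 17901

17901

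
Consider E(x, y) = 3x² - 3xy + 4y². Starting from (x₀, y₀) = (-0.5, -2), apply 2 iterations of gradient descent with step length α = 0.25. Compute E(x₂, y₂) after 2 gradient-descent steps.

∇E = (6x - 3y, -3x + 8y)
(x₁, y₁) = (-0.5, -2) − 0.25·(3, -14.5) = (-1.25, 1.625)
(x₂, y₂) = (-1.25, 1.625) − 0.25·(-12.375, 16.75) = (1.84375, -2.5625)
E(1.84375, -2.5625) = 50.6376953125

50.6376953125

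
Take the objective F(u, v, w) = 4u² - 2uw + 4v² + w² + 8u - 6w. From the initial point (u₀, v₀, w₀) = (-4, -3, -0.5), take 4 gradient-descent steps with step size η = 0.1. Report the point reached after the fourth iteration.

∇F = (8u - 2w + 8, 8v, -2u + 2w - 6)
Step 1: at (-4, -3, -0.5), ∇F = (-23, -24, 1) → (-4, -3, -0.5) − 0.1·(-23, -24, 1) = (-1.7, -0.6, -0.6)
Step 2: at (-1.7, -0.6, -0.6), ∇F = (-4.4, -4.8, -3.8) → (-1.7, -0.6, -0.6) − 0.1·(-4.4, -4.8, -3.8) = (-1.26, -0.12, -0.22)
Step 3: at (-1.26, -0.12, -0.22), ∇F = (-1.64, -0.96, -3.92) → (-1.26, -0.12, -0.22) − 0.1·(-1.64, -0.96, -3.92) = (-1.096, -0.024, 0.172)
Step 4: at (-1.096, -0.024, 0.172), ∇F = (-1.112, -0.192, -3.464) → (-1.096, -0.024, 0.172) − 0.1·(-1.112, -0.192, -3.464) = (-0.9848, -0.0048, 0.5184)

(-0.9848, -0.0048, 0.5184)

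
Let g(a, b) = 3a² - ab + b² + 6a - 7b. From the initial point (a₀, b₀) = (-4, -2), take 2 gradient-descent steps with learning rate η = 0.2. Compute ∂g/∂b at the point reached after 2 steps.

-4.08

∇g = (6a - b + 6, -a + 2b - 7)
Step 1: at (-4, -2), ∇g = (-16, -7) → (-4, -2) − 0.2·(-16, -7) = (-0.8, -0.6)
Step 2: at (-0.8, -0.6), ∇g = (1.8, -7.4) → (-0.8, -0.6) − 0.2·(1.8, -7.4) = (-1.16, 0.88)
∂g/∂b at (-1.16, 0.88) = -4.08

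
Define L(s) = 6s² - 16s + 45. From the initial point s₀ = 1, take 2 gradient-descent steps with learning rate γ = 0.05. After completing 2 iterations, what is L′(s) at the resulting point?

-0.64

L′(s) = 12s - 16
s₁ = 1 − 0.05·(-4) = 1.2
s₂ = 1.2 − 0.05·(-1.6) = 1.28
L′(s) at (1.28) = -0.64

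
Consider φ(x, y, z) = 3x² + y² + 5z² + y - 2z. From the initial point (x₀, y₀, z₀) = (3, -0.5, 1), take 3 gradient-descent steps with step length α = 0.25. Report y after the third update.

∇φ = (6x, 2y + 1, 10z - 2)
Step 1: at (3, -0.5, 1), ∇φ = (18, 0, 8) → (3, -0.5, 1) − 0.25·(18, 0, 8) = (-1.5, -0.5, -1)
Step 2: at (-1.5, -0.5, -1), ∇φ = (-9, 0, -12) → (-1.5, -0.5, -1) − 0.25·(-9, 0, -12) = (0.75, -0.5, 2)
Step 3: at (0.75, -0.5, 2), ∇φ = (4.5, 0, 18) → (0.75, -0.5, 2) − 0.25·(4.5, 0, 18) = (-0.375, -0.5, -2.5)
y = -0.5

-0.5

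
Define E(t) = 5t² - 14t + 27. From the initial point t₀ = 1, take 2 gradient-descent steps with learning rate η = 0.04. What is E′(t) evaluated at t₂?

E′(t) = 10t - 14
Step 1: E′(1) = -4; t₁ = 1 − 0.04·(-4) = 1.16
Step 2: E′(1.16) = -2.4; t₂ = 1.16 − 0.04·(-2.4) = 1.256
E′(t) at (1.256) = -1.44

-1.44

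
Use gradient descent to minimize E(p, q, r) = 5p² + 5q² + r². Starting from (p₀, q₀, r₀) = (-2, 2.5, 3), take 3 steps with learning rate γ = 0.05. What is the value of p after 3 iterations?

-0.25

∇E = (10p, 10q, 2r)
(p₁, q₁, r₁) = (-2, 2.5, 3) − 0.05·(-20, 25, 6) = (-1, 1.25, 2.7)
(p₂, q₂, r₂) = (-1, 1.25, 2.7) − 0.05·(-10, 12.5, 5.4) = (-0.5, 0.625, 2.43)
(p₃, q₃, r₃) = (-0.5, 0.625, 2.43) − 0.05·(-5, 6.25, 4.86) = (-0.25, 0.3125, 2.187)
p = -0.25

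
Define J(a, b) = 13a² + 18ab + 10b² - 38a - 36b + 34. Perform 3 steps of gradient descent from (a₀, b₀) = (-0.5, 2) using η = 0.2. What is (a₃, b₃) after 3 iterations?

(104.02, 88.92)

∇J = (26a + 18b - 38, 18a + 20b - 36)
(a₁, b₁) = (-0.5, 2) − 0.2·(-15, -5) = (2.5, 3)
(a₂, b₂) = (2.5, 3) − 0.2·(81, 69) = (-13.7, -10.8)
(a₃, b₃) = (-13.7, -10.8) − 0.2·(-588.6, -498.6) = (104.02, 88.92)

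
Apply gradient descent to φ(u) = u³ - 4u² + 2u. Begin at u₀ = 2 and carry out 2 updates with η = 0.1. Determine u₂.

φ′(u) = 3u² - 8u + 2
Step 1: φ′(2) = -2; u₁ = 2 − 0.1·(-2) = 2.2
Step 2: φ′(2.2) = -1.08; u₂ = 2.2 − 0.1·(-1.08) = 2.308

2.308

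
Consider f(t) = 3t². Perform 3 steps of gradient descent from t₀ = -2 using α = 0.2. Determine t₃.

0.016

f′(t) = 6t
Step 1: f′(-2) = -12; t₁ = -2 − 0.2·(-12) = 0.4
Step 2: f′(0.4) = 2.4; t₂ = 0.4 − 0.2·2.4 = -0.08
Step 3: f′(-0.08) = -0.48; t₃ = -0.08 − 0.2·(-0.48) = 0.016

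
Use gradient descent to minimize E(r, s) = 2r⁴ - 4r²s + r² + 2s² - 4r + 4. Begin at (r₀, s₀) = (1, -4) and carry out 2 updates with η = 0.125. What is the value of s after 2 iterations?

6.28125

∇E = (8r³ - 8rs + 2r - 4, -4r² + 4s)
Step 1: at (1, -4), ∇E = (38, -20) → (1, -4) − 0.125·(38, -20) = (-3.75, -1.5)
Step 2: at (-3.75, -1.5), ∇E = (-478.375, -62.25) → (-3.75, -1.5) − 0.125·(-478.375, -62.25) = (56.046875, 6.28125)
s = 6.28125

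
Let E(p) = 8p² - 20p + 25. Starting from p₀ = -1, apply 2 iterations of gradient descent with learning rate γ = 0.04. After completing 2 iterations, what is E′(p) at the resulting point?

E′(p) = 16p - 20
p₁ = -1 − 0.04·(-36) = 0.44
p₂ = 0.44 − 0.04·(-12.96) = 0.9584
E′(p) at (0.9584) = -4.6656

-4.6656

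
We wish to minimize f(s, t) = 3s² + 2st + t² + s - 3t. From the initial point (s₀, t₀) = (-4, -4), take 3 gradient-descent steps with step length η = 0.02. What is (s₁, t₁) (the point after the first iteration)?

(-3.38, -3.62)

∇f = (6s + 2t + 1, 2s + 2t - 3)
Step 1: at (-4, -4), ∇f = (-31, -19) → (-4, -4) − 0.02·(-31, -19) = (-3.38, -3.62)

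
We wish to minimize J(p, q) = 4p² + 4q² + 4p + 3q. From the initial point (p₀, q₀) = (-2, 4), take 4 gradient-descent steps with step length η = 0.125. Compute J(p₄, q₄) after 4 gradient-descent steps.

-1.5625

∇J = (8p + 4, 8q + 3)
Step 1: at (-2, 4), ∇J = (-12, 35) → (-2, 4) − 0.125·(-12, 35) = (-0.5, -0.375)
Step 2: at (-0.5, -0.375), ∇J = (0, 0) → (-0.5, -0.375) − 0.125·(0, 0) = (-0.5, -0.375)
Step 3: at (-0.5, -0.375), ∇J = (0, 0) → (-0.5, -0.375) − 0.125·(0, 0) = (-0.5, -0.375)
Step 4: at (-0.5, -0.375), ∇J = (0, 0) → (-0.5, -0.375) − 0.125·(0, 0) = (-0.5, -0.375)
J(-0.5, -0.375) = -1.5625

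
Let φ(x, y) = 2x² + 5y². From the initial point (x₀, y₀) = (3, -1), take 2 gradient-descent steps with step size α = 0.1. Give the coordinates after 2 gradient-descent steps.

(1.08, 0)

∇φ = (4x, 10y)
Step 1: at (3, -1), ∇φ = (12, -10) → (3, -1) − 0.1·(12, -10) = (1.8, 0)
Step 2: at (1.8, 0), ∇φ = (7.2, 0) → (1.8, 0) − 0.1·(7.2, 0) = (1.08, 0)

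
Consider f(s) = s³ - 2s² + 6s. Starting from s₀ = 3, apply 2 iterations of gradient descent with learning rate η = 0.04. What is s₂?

1.705728

f′(s) = 3s² - 4s + 6
Step 1: f′(3) = 21; s₁ = 3 − 0.04·21 = 2.16
Step 2: f′(2.16) = 11.3568; s₂ = 2.16 − 0.04·11.3568 = 1.705728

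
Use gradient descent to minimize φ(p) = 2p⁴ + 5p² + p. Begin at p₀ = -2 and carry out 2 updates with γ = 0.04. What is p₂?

φ′(p) = 8p³ + 10p + 1
Step 1: φ′(-2) = -83; p₁ = -2 − 0.04·(-83) = 1.32
Step 2: φ′(1.32) = 32.599744; p₂ = 1.32 − 0.04·32.599744 = 0.01601024

0.01601024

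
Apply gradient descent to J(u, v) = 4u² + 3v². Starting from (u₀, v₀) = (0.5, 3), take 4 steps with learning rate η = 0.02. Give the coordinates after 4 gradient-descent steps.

∇J = (8u, 6v)
Step 1: at (0.5, 3), ∇J = (4, 18) → (0.5, 3) − 0.02·(4, 18) = (0.42, 2.64)
Step 2: at (0.42, 2.64), ∇J = (3.36, 15.84) → (0.42, 2.64) − 0.02·(3.36, 15.84) = (0.3528, 2.3232)
Step 3: at (0.3528, 2.3232), ∇J = (2.8224, 13.9392) → (0.3528, 2.3232) − 0.02·(2.8224, 13.9392) = (0.296352, 2.044416)
Step 4: at (0.296352, 2.044416), ∇J = (2.370816, 12.266496) → (0.296352, 2.044416) − 0.02·(2.370816, 12.266496) = (0.24893568, 1.79908608)

(0.24893568, 1.79908608)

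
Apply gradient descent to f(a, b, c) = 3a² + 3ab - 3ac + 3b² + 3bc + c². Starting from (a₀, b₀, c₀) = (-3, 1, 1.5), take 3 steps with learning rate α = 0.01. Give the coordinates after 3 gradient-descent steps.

∇f = (6a + 3b - 3c, 3a + 6b + 3c, -3a + 3b + 2c)
Step 1: at (-3, 1, 1.5), ∇f = (-19.5, 1.5, 15) → (-3, 1, 1.5) − 0.01·(-19.5, 1.5, 15) = (-2.805, 0.985, 1.35)
Step 2: at (-2.805, 0.985, 1.35), ∇f = (-17.925, 1.545, 14.07) → (-2.805, 0.985, 1.35) − 0.01·(-17.925, 1.545, 14.07) = (-2.62575, 0.96955, 1.2093)
Step 3: at (-2.62575, 0.96955, 1.2093), ∇f = (-16.47375, 1.56795, 13.2045) → (-2.62575, 0.96955, 1.2093) − 0.01·(-16.47375, 1.56795, 13.2045) = (-2.4610125, 0.9538705, 1.077255)

(-2.4610125, 0.9538705, 1.077255)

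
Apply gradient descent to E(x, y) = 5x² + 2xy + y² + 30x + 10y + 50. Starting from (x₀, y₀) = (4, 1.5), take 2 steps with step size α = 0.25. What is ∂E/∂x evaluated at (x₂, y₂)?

∇E = (10x + 2y + 30, 2x + 2y + 10)
(x₁, y₁) = (4, 1.5) − 0.25·(73, 21) = (-14.25, -3.75)
(x₂, y₂) = (-14.25, -3.75) − 0.25·(-120, -26) = (15.75, 2.75)
∂E/∂x at (15.75, 2.75) = 193

193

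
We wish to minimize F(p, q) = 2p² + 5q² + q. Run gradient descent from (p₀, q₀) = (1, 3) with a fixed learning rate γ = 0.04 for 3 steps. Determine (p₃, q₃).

(0.592704, 0.5696)

∇F = (4p, 10q + 1)
(p₁, q₁) = (1, 3) − 0.04·(4, 31) = (0.84, 1.76)
(p₂, q₂) = (0.84, 1.76) − 0.04·(3.36, 18.6) = (0.7056, 1.016)
(p₃, q₃) = (0.7056, 1.016) − 0.04·(2.8224, 11.16) = (0.592704, 0.5696)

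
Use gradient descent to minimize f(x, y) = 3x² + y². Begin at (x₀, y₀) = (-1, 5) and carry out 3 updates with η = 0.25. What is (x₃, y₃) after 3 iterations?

∇f = (6x, 2y)
Step 1: at (-1, 5), ∇f = (-6, 10) → (-1, 5) − 0.25·(-6, 10) = (0.5, 2.5)
Step 2: at (0.5, 2.5), ∇f = (3, 5) → (0.5, 2.5) − 0.25·(3, 5) = (-0.25, 1.25)
Step 3: at (-0.25, 1.25), ∇f = (-1.5, 2.5) → (-0.25, 1.25) − 0.25·(-1.5, 2.5) = (0.125, 0.625)

(0.125, 0.625)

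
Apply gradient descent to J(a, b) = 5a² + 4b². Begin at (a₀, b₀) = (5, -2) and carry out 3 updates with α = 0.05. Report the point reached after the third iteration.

(0.625, -0.432)

∇J = (10a, 8b)
Step 1: at (5, -2), ∇J = (50, -16) → (5, -2) − 0.05·(50, -16) = (2.5, -1.2)
Step 2: at (2.5, -1.2), ∇J = (25, -9.6) → (2.5, -1.2) − 0.05·(25, -9.6) = (1.25, -0.72)
Step 3: at (1.25, -0.72), ∇J = (12.5, -5.76) → (1.25, -0.72) − 0.05·(12.5, -5.76) = (0.625, -0.432)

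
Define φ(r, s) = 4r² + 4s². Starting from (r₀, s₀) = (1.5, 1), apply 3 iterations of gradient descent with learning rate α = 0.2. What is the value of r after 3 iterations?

∇φ = (8r, 8s)
Step 1: at (1.5, 1), ∇φ = (12, 8) → (1.5, 1) − 0.2·(12, 8) = (-0.9, -0.6)
Step 2: at (-0.9, -0.6), ∇φ = (-7.2, -4.8) → (-0.9, -0.6) − 0.2·(-7.2, -4.8) = (0.54, 0.36)
Step 3: at (0.54, 0.36), ∇φ = (4.32, 2.88) → (0.54, 0.36) − 0.2·(4.32, 2.88) = (-0.324, -0.216)
r = -0.324

-0.324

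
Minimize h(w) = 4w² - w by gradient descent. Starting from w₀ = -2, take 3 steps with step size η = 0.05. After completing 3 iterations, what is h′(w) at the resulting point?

-3.672

h′(w) = 8w - 1
w₁ = -2 − 0.05·(-17) = -1.15
w₂ = -1.15 − 0.05·(-10.2) = -0.64
w₃ = -0.64 − 0.05·(-6.12) = -0.334
h′(w) at (-0.334) = -3.672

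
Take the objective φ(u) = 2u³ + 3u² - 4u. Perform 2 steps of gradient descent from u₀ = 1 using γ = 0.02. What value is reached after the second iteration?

φ′(u) = 6u² + 6u - 4
Step 1: φ′(1) = 8; u₁ = 1 − 0.02·8 = 0.84
Step 2: φ′(0.84) = 5.2736; u₂ = 0.84 − 0.02·5.2736 = 0.734528

0.734528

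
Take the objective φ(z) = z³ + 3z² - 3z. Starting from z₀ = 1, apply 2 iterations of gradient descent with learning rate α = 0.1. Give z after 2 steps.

φ′(z) = 3z² + 6z - 3
z₁ = 1 − 0.1·6 = 0.4
z₂ = 0.4 − 0.1·(-0.12) = 0.412

0.412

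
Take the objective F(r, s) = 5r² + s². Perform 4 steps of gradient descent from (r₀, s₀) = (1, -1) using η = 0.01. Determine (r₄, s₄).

∇F = (10r, 2s)
(r₁, s₁) = (1, -1) − 0.01·(10, -2) = (0.9, -0.98)
(r₂, s₂) = (0.9, -0.98) − 0.01·(9, -1.96) = (0.81, -0.9604)
(r₃, s₃) = (0.81, -0.9604) − 0.01·(8.1, -1.9208) = (0.729, -0.941192)
(r₄, s₄) = (0.729, -0.941192) − 0.01·(7.29, -1.882384) = (0.6561, -0.92236816)

(0.6561, -0.92236816)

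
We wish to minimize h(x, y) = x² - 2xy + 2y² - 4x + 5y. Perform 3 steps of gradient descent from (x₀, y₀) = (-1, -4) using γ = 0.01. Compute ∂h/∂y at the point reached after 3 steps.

∇h = (2x - 2y - 4, -2x + 4y + 5)
Step 1: at (-1, -4), ∇h = (2, -9) → (-1, -4) − 0.01·(2, -9) = (-1.02, -3.91)
Step 2: at (-1.02, -3.91), ∇h = (1.78, -8.6) → (-1.02, -3.91) − 0.01·(1.78, -8.6) = (-1.0378, -3.824)
Step 3: at (-1.0378, -3.824), ∇h = (1.5724, -8.2204) → (-1.0378, -3.824) − 0.01·(1.5724, -8.2204) = (-1.053524, -3.741796)
∂h/∂y at (-1.053524, -3.741796) = -7.860136

-7.860136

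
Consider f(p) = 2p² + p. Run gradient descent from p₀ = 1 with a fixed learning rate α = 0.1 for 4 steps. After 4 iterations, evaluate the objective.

f′(p) = 4p + 1
p₁ = 1 − 0.1·5 = 0.5
p₂ = 0.5 − 0.1·3 = 0.2
p₃ = 0.2 − 0.1·1.8 = 0.02
p₄ = 0.02 − 0.1·1.08 = -0.088
f(-0.088) = -0.072512

-0.072512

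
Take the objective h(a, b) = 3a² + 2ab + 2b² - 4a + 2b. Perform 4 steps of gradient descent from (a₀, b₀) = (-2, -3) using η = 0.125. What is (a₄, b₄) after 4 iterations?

(1.01171875, -1.01953125)

∇h = (6a + 2b - 4, 2a + 4b + 2)
Step 1: at (-2, -3), ∇h = (-22, -14) → (-2, -3) − 0.125·(-22, -14) = (0.75, -1.25)
Step 2: at (0.75, -1.25), ∇h = (-2, -1.5) → (0.75, -1.25) − 0.125·(-2, -1.5) = (1, -1.0625)
Step 3: at (1, -1.0625), ∇h = (-0.125, -0.25) → (1, -1.0625) − 0.125·(-0.125, -0.25) = (1.015625, -1.03125)
Step 4: at (1.015625, -1.03125), ∇h = (0.03125, -0.09375) → (1.015625, -1.03125) − 0.125·(0.03125, -0.09375) = (1.01171875, -1.01953125)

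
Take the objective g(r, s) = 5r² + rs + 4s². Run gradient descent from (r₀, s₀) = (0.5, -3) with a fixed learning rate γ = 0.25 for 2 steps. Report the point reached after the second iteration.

(-0.71875, -2.875)

∇g = (10r + s, r + 8s)
Step 1: at (0.5, -3), ∇g = (2, -23.5) → (0.5, -3) − 0.25·(2, -23.5) = (0, 2.875)
Step 2: at (0, 2.875), ∇g = (2.875, 23) → (0, 2.875) − 0.25·(2.875, 23) = (-0.71875, -2.875)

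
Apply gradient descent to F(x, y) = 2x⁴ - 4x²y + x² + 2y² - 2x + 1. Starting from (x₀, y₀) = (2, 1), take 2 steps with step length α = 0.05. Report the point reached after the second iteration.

∇F = (8x³ - 8xy + 2x - 2, -4x² + 4y)
Step 1: at (2, 1), ∇F = (50, -12) → (2, 1) − 0.05·(50, -12) = (-0.5, 1.6)
Step 2: at (-0.5, 1.6), ∇F = (2.4, 5.4) → (-0.5, 1.6) − 0.05·(2.4, 5.4) = (-0.62, 1.33)

(-0.62, 1.33)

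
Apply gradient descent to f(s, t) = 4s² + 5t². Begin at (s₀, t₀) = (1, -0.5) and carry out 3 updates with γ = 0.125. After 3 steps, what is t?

0.0078125

∇f = (8s, 10t)
(s₁, t₁) = (1, -0.5) − 0.125·(8, -5) = (0, 0.125)
(s₂, t₂) = (0, 0.125) − 0.125·(0, 1.25) = (0, -0.03125)
(s₃, t₃) = (0, -0.03125) − 0.125·(0, -0.3125) = (0, 0.0078125)
t = 0.0078125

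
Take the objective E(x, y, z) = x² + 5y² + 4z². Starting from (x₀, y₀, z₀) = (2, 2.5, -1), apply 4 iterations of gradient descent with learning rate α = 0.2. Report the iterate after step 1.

(1.2, -2.5, 0.6)

∇E = (2x, 10y, 8z)
Step 1: at (2, 2.5, -1), ∇E = (4, 25, -8) → (2, 2.5, -1) − 0.2·(4, 25, -8) = (1.2, -2.5, 0.6)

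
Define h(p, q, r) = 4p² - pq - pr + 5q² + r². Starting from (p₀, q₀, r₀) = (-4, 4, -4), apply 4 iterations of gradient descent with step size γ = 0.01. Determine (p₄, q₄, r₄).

∇h = (8p - q - r, -p + 10q, -p + 2r)
(p₁, q₁, r₁) = (-4, 4, -4) − 0.01·(-32, 44, -4) = (-3.68, 3.56, -3.96)
(p₂, q₂, r₂) = (-3.68, 3.56, -3.96) − 0.01·(-29.04, 39.28, -4.24) = (-3.3896, 3.1672, -3.9176)
(p₃, q₃, r₃) = (-3.3896, 3.1672, -3.9176) − 0.01·(-26.3664, 35.0616, -4.4456) = (-3.125936, 2.816584, -3.873144)
(p₄, q₄, r₄) = (-3.125936, 2.816584, -3.873144) − 0.01·(-23.950928, 31.291776, -4.620352) = (-2.88642672, 2.50366624, -3.82694048)

(-2.88642672, 2.50366624, -3.82694048)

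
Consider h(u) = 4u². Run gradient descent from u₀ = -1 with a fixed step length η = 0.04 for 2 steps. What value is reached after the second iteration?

h′(u) = 8u
Step 1: h′(-1) = -8; u₁ = -1 − 0.04·(-8) = -0.68
Step 2: h′(-0.68) = -5.44; u₂ = -0.68 − 0.04·(-5.44) = -0.4624

-0.4624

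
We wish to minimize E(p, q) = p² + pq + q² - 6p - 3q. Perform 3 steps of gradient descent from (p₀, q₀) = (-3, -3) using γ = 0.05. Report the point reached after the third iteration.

(-1.049625, -1.4775)

∇E = (2p + q - 6, p + 2q - 3)
(p₁, q₁) = (-3, -3) − 0.05·(-15, -12) = (-2.25, -2.4)
(p₂, q₂) = (-2.25, -2.4) − 0.05·(-12.9, -10.05) = (-1.605, -1.8975)
(p₃, q₃) = (-1.605, -1.8975) − 0.05·(-11.1075, -8.4) = (-1.049625, -1.4775)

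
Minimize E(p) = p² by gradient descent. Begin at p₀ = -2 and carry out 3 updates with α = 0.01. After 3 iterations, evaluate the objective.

3.543369523456

E′(p) = 2p
p₁ = -2 − 0.01·(-4) = -1.96
p₂ = -1.96 − 0.01·(-3.92) = -1.9208
p₃ = -1.9208 − 0.01·(-3.8416) = -1.882384
E(-1.882384) = 3.543369523456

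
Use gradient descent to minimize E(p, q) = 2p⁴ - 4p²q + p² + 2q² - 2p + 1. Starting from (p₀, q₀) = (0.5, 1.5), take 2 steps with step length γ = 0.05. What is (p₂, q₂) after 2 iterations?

(1.0152, 1.128)

∇E = (8p³ - 8pq + 2p - 2, -4p² + 4q)
(p₁, q₁) = (0.5, 1.5) − 0.05·(-6, 5) = (0.8, 1.25)
(p₂, q₂) = (0.8, 1.25) − 0.05·(-4.304, 2.44) = (1.0152, 1.128)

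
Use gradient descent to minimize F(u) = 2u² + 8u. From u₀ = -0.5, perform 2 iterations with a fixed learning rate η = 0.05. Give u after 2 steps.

-1.04

F′(u) = 4u + 8
u₁ = -0.5 − 0.05·6 = -0.8
u₂ = -0.8 − 0.05·4.8 = -1.04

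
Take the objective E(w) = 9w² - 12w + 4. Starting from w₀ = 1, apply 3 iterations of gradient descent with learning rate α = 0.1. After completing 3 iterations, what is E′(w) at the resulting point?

-3.072

E′(w) = 18w - 12
Step 1: E′(1) = 6; w₁ = 1 − 0.1·6 = 0.4
Step 2: E′(0.4) = -4.8; w₂ = 0.4 − 0.1·(-4.8) = 0.88
Step 3: E′(0.88) = 3.84; w₃ = 0.88 − 0.1·3.84 = 0.496
E′(w) at (0.496) = -3.072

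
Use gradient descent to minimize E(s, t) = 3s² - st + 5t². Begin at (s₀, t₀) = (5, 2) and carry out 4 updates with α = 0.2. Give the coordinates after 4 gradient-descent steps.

(-0.2176, 0.9344)

∇E = (6s - t, -s + 10t)
Step 1: at (5, 2), ∇E = (28, 15) → (5, 2) − 0.2·(28, 15) = (-0.6, -1)
Step 2: at (-0.6, -1), ∇E = (-2.6, -9.4) → (-0.6, -1) − 0.2·(-2.6, -9.4) = (-0.08, 0.88)
Step 3: at (-0.08, 0.88), ∇E = (-1.36, 8.88) → (-0.08, 0.88) − 0.2·(-1.36, 8.88) = (0.192, -0.896)
Step 4: at (0.192, -0.896), ∇E = (2.048, -9.152) → (0.192, -0.896) − 0.2·(2.048, -9.152) = (-0.2176, 0.9344)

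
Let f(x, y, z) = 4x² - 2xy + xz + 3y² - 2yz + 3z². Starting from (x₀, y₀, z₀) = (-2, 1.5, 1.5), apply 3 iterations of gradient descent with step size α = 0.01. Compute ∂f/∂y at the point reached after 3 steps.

7.639441

∇f = (8x - 2y + z, -2x + 6y - 2z, x - 2y + 6z)
(x₁, y₁, z₁) = (-2, 1.5, 1.5) − 0.01·(-17.5, 10, 4) = (-1.825, 1.4, 1.46)
(x₂, y₂, z₂) = (-1.825, 1.4, 1.46) − 0.01·(-15.94, 9.13, 4.135) = (-1.6656, 1.3087, 1.41865)
(x₃, y₃, z₃) = (-1.6656, 1.3087, 1.41865) − 0.01·(-14.52355, 8.3461, 4.2289) = (-1.5203645, 1.225239, 1.376361)
∂f/∂y at (-1.5203645, 1.225239, 1.376361) = 7.639441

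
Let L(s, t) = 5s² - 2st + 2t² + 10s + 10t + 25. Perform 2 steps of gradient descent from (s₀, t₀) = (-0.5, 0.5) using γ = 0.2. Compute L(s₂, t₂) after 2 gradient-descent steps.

∇L = (10s - 2t + 10, -2s + 4t + 10)
(s₁, t₁) = (-0.5, 0.5) − 0.2·(4, 13) = (-1.3, -2.1)
(s₂, t₂) = (-1.3, -2.1) − 0.2·(1.2, 4.2) = (-1.54, -2.94)
L(-1.54, -2.94) = 0.29

0.29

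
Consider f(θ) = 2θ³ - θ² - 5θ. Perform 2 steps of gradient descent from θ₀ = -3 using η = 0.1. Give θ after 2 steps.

f′(θ) = 6θ² - 2θ - 5
Step 1: f′(-3) = 55; θ₁ = -3 − 0.1·55 = -8.5
Step 2: f′(-8.5) = 445.5; θ₂ = -8.5 − 0.1·445.5 = -53.05

-53.05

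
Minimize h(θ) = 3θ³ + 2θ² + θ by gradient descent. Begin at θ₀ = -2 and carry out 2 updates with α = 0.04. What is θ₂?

h′(θ) = 9θ² + 4θ + 1
θ₁ = -2 − 0.04·29 = -3.16
θ₂ = -3.16 − 0.04·78.2304 = -6.289216

-6.289216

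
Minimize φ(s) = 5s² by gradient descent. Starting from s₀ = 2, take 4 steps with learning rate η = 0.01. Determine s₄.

φ′(s) = 10s
Step 1: φ′(2) = 20; s₁ = 2 − 0.01·20 = 1.8
Step 2: φ′(1.8) = 18; s₂ = 1.8 − 0.01·18 = 1.62
Step 3: φ′(1.62) = 16.2; s₃ = 1.62 − 0.01·16.2 = 1.458
Step 4: φ′(1.458) = 14.58; s₄ = 1.458 − 0.01·14.58 = 1.3122

1.3122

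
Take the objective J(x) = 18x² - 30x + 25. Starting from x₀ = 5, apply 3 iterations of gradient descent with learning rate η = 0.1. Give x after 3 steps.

-72.4

J′(x) = 36x - 30
Step 1: J′(5) = 150; x₁ = 5 − 0.1·150 = -10
Step 2: J′(-10) = -390; x₂ = -10 − 0.1·(-390) = 29
Step 3: J′(29) = 1014; x₃ = 29 − 0.1·1014 = -72.4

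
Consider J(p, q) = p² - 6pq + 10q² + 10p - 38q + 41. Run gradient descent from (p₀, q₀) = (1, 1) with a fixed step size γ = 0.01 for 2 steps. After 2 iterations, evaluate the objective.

9.20651472

∇J = (2p - 6q + 10, -6p + 20q - 38)
Step 1: at (1, 1), ∇J = (6, -24) → (1, 1) − 0.01·(6, -24) = (0.94, 1.24)
Step 2: at (0.94, 1.24), ∇J = (4.44, -18.84) → (0.94, 1.24) − 0.01·(4.44, -18.84) = (0.8956, 1.4284)
J(0.8956, 1.4284) = 9.20651472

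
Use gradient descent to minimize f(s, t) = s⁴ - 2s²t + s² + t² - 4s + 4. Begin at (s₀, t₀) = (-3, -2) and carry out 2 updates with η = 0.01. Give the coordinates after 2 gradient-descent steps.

∇f = (4s³ - 4st + 2s - 4, -2s² + 2t)
(s₁, t₁) = (-3, -2) − 0.01·(-142, -22) = (-1.58, -1.78)
(s₂, t₂) = (-1.58, -1.78) − 0.01·(-34.186848, -8.5528) = (-1.23813152, -1.694472)

(-1.23813152, -1.694472)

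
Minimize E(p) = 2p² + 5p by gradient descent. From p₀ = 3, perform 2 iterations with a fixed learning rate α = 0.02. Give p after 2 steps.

2.3472

E′(p) = 4p + 5
Step 1: E′(3) = 17; p₁ = 3 − 0.02·17 = 2.66
Step 2: E′(2.66) = 15.64; p₂ = 2.66 − 0.02·15.64 = 2.3472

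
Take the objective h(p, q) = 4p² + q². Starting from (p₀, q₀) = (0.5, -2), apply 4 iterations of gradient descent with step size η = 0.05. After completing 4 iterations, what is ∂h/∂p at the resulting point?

0.5184

∇h = (8p, 2q)
Step 1: at (0.5, -2), ∇h = (4, -4) → (0.5, -2) − 0.05·(4, -4) = (0.3, -1.8)
Step 2: at (0.3, -1.8), ∇h = (2.4, -3.6) → (0.3, -1.8) − 0.05·(2.4, -3.6) = (0.18, -1.62)
Step 3: at (0.18, -1.62), ∇h = (1.44, -3.24) → (0.18, -1.62) − 0.05·(1.44, -3.24) = (0.108, -1.458)
Step 4: at (0.108, -1.458), ∇h = (0.864, -2.916) → (0.108, -1.458) − 0.05·(0.864, -2.916) = (0.0648, -1.3122)
∂h/∂p at (0.0648, -1.3122) = 0.5184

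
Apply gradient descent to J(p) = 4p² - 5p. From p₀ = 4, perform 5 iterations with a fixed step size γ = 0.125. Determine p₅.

J′(p) = 8p - 5
p₁ = 4 − 0.125·27 = 0.625
p₂ = 0.625 − 0.125·0 = 0.625
p₃ = 0.625 − 0.125·0 = 0.625
p₄ = 0.625 − 0.125·0 = 0.625
p₅ = 0.625 − 0.125·0 = 0.625

0.625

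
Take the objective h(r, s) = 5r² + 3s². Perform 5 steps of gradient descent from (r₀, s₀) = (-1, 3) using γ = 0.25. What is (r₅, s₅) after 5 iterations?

(7.59375, -0.09375)

∇h = (10r, 6s)
(r₁, s₁) = (-1, 3) − 0.25·(-10, 18) = (1.5, -1.5)
(r₂, s₂) = (1.5, -1.5) − 0.25·(15, -9) = (-2.25, 0.75)
(r₃, s₃) = (-2.25, 0.75) − 0.25·(-22.5, 4.5) = (3.375, -0.375)
(r₄, s₄) = (3.375, -0.375) − 0.25·(33.75, -2.25) = (-5.0625, 0.1875)
(r₅, s₅) = (-5.0625, 0.1875) − 0.25·(-50.625, 1.125) = (7.59375, -0.09375)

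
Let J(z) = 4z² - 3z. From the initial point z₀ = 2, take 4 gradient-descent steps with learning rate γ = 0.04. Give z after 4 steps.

0.72244736

J′(z) = 8z - 3
Step 1: J′(2) = 13; z₁ = 2 − 0.04·13 = 1.48
Step 2: J′(1.48) = 8.84; z₂ = 1.48 − 0.04·8.84 = 1.1264
Step 3: J′(1.1264) = 6.0112; z₃ = 1.1264 − 0.04·6.0112 = 0.885952
Step 4: J′(0.885952) = 4.087616; z₄ = 0.885952 − 0.04·4.087616 = 0.72244736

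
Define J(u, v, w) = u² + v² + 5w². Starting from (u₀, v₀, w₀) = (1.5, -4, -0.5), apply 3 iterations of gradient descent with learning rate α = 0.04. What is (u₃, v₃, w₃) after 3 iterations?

(1.168032, -3.114752, -0.108)

∇J = (2u, 2v, 10w)
Step 1: at (1.5, -4, -0.5), ∇J = (3, -8, -5) → (1.5, -4, -0.5) − 0.04·(3, -8, -5) = (1.38, -3.68, -0.3)
Step 2: at (1.38, -3.68, -0.3), ∇J = (2.76, -7.36, -3) → (1.38, -3.68, -0.3) − 0.04·(2.76, -7.36, -3) = (1.2696, -3.3856, -0.18)
Step 3: at (1.2696, -3.3856, -0.18), ∇J = (2.5392, -6.7712, -1.8) → (1.2696, -3.3856, -0.18) − 0.04·(2.5392, -6.7712, -1.8) = (1.168032, -3.114752, -0.108)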